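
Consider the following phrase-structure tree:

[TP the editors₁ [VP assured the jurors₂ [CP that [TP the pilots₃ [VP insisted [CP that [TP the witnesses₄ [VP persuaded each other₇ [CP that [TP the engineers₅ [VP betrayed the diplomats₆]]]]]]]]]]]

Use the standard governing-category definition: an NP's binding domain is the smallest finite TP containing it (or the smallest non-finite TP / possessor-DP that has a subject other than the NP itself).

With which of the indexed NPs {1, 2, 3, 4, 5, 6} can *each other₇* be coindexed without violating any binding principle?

{4}

*each other* is an anaphor, so Principle A applies: it must be bound in its binding domain.
Binding domain of *each other₇*: the embedded TP, whose subject is the witnesses₄.
*the editors₁* c-commands the anaphor but is outside its binding domain → cannot satisfy Principle A.
*the jurors₂* c-commands the anaphor but is outside its binding domain → cannot satisfy Principle A.
*the pilots₃* c-commands the anaphor but is outside its binding domain → cannot satisfy Principle A.
*the witnesses₄* c-commands the anaphor within its binding domain → licit binder.
*the engineers₅* does not c-command the anaphor → cannot bind it.
*the diplomats₆* does not c-command the anaphor → cannot bind it.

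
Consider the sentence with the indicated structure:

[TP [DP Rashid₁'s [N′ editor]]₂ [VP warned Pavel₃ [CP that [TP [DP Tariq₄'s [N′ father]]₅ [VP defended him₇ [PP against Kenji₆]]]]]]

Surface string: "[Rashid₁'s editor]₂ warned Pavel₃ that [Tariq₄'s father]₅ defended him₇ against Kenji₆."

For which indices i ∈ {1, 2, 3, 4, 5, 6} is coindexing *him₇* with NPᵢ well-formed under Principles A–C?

{1, 2, 3, 4}

*him* is a pronoun, so Principle B applies: it must be free in its binding domain.
Binding domain of *him₇*: the embedded TP, whose subject is [Tariq₄'s father]₅.
*Rashid₁* and the pronoun do not c-command one another → neither Principle B nor Principle C is at stake; coindexation permitted.
*[Rashid₁'s editor]₂* c-commands the pronoun but from outside its binding domain, and is not c-commanded by it → coindexation permitted.
*Pavel₃* c-commands the pronoun but from outside its binding domain, and is not c-commanded by it → coindexation permitted.
*Tariq₄* and the pronoun do not c-command one another → neither Principle B nor Principle C is at stake; coindexation permitted.
*[Tariq₄'s father]₅* c-commands the pronoun within its binding domain → coindexation would violate Principle B.
*Kenji₆*: the pronoun c-commands this R-expression → coindexation would violate Principle C on *Kenji₆*.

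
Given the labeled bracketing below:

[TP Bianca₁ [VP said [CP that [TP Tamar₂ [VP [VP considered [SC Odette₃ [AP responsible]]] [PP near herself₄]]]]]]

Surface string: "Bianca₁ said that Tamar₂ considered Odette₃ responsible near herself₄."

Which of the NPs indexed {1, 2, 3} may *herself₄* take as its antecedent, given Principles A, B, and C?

{2}

*herself* is an anaphor, so Principle A applies: it must be bound in its binding domain.
Binding domain of *herself₄*: the embedded TP, whose subject is Tamar₂.
*Bianca₁* c-commands the anaphor but is outside its binding domain → cannot satisfy Principle A.
*Tamar₂* c-commands the anaphor within its binding domain → licit binder.
*Odette₃* does not c-command the anaphor → cannot bind it.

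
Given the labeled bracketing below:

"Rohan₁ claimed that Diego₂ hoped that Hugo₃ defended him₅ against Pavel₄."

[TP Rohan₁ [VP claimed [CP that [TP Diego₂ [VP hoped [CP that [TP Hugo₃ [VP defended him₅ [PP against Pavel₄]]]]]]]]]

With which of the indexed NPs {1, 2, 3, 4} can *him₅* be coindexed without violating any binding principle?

*him* is a pronoun, so Principle B applies: it must be free in its binding domain.
Binding domain of *him₅*: the embedded TP, whose subject is Hugo₃.
*Rohan₁* c-commands the pronoun but from outside its binding domain, and is not c-commanded by it → coindexation permitted.
*Diego₂* c-commands the pronoun but from outside its binding domain, and is not c-commanded by it → coindexation permitted.
*Hugo₃* c-commands the pronoun within its binding domain → coindexation would violate Principle B.
*Pavel₄*: the pronoun c-commands this R-expression → coindexation would violate Principle C on *Pavel₄*.

{1, 2}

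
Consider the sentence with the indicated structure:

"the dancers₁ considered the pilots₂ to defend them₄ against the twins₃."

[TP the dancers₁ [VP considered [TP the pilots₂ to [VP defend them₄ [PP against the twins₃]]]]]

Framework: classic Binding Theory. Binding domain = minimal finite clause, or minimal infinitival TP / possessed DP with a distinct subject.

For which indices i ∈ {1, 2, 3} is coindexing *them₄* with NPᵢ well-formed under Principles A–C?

*them* is a pronoun, so Principle B applies: it must be free in its binding domain.
Binding domain of *them₄*: the embedded TP, whose subject is the pilots₂.
*the dancers₁* c-commands the pronoun but from outside its binding domain, and is not c-commanded by it → coindexation permitted.
*the pilots₂* c-commands the pronoun within its binding domain → coindexation would violate Principle B.
*the twins₃*: the pronoun c-commands this R-expression → coindexation would violate Principle C on *the twins₃*.

{1}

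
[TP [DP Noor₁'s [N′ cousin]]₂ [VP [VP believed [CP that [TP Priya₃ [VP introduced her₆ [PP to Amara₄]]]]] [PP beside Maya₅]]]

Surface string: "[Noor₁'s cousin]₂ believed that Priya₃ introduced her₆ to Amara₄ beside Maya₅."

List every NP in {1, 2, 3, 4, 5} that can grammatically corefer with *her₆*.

*her* is a pronoun, so Principle B applies: it must be free in its binding domain.
Binding domain of *her₆*: the embedded TP, whose subject is Priya₃.
*Noor₁* and the pronoun do not c-command one another → neither Principle B nor Principle C is at stake; coindexation permitted.
*[Noor₁'s cousin]₂* c-commands the pronoun but from outside its binding domain, and is not c-commanded by it → coindexation permitted.
*Priya₃* c-commands the pronoun within its binding domain → coindexation would violate Principle B.
*Amara₄*: the pronoun c-commands this R-expression → coindexation would violate Principle C on *Amara₄*.
*Maya₅* and the pronoun do not c-command one another → neither Principle B nor Principle C is at stake; coindexation permitted.

{1, 2, 5}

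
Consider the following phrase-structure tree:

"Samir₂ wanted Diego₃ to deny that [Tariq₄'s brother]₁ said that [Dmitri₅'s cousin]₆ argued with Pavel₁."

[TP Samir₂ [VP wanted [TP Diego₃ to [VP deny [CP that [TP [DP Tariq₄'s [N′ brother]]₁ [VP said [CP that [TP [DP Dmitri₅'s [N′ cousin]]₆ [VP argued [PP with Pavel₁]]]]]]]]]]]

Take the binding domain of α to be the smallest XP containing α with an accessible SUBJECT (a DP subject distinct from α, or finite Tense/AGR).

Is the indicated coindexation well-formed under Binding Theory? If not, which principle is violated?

Principle C

The two coindexed NPs are *[Tariq₄'s brother]₁* and *Pavel₁*.
*Pavel₁* is an R-expression. Principle C requires it to be free everywhere.
*[Tariq₄'s brother]₁* c-commands it and carries the same index.
The R-expression is bound → Principle C violation.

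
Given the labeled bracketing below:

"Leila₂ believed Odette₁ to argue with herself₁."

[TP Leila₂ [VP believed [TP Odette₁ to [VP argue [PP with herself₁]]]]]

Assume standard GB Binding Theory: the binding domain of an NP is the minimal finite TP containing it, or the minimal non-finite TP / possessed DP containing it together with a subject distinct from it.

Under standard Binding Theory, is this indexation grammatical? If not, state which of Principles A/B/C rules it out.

grammatical

The two coindexed NPs are *Odette₁* and *herself₁*.
*herself₁* is an anaphor; its binding domain is the embedded TP, whose subject is Odette₁. *Odette₁* c-commands it within that domain and shares its index, so Principle A is satisfied.
*Odette₁* is an R-expression; *herself₁* does not c-command it, and no other NP shares its index, so Principle C is satisfied.
All principles are respected.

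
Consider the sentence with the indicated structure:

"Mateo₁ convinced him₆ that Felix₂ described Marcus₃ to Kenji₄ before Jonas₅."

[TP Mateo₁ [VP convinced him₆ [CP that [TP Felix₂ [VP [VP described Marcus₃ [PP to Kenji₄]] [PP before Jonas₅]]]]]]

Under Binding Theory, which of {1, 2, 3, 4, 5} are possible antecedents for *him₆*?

none

*him* is a pronoun, so Principle B applies: it must be free in its binding domain.
Binding domain of *him₆*: the matrix TP, whose subject is Mateo₁.
*Mateo₁* c-commands the pronoun within its binding domain → coindexation would violate Principle B.
*Felix₂*: the pronoun c-commands this R-expression → coindexation would violate Principle C on *Felix₂*.
*Marcus₃*: the pronoun c-commands this R-expression → coindexation would violate Principle C on *Marcus₃*.
*Kenji₄*: the pronoun c-commands this R-expression → coindexation would violate Principle C on *Kenji₄*.
*Jonas₅*: the pronoun c-commands this R-expression → coindexation would violate Principle C on *Jonas₅*.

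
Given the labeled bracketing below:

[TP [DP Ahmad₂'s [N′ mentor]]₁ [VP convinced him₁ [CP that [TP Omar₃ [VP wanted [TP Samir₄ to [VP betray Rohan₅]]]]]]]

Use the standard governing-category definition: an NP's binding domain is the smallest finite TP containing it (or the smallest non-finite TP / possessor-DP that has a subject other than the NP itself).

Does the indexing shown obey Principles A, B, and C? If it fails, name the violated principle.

Principle B

The two coindexed NPs are *[Ahmad₂'s mentor]₁* and *him₁*.
*him₁* is a pronoun. Its binding domain is the matrix TP, whose subject is [Ahmad₂'s mentor]₁.
*[Ahmad₂'s mentor]₁* c-commands it within that domain and carries the same index.
The pronoun is locally bound → Principle B violation.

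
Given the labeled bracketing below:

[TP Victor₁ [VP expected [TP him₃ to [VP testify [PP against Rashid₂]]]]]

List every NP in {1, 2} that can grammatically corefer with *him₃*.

none

*him* is a pronoun, so Principle B applies: it must be free in its binding domain.
Binding domain of *him₃*: the matrix TP, whose subject is Victor₁.
*Victor₁* c-commands the pronoun within its binding domain → coindexation would violate Principle B.
*Rashid₂*: the pronoun c-commands this R-expression → coindexation would violate Principle C on *Rashid₂*.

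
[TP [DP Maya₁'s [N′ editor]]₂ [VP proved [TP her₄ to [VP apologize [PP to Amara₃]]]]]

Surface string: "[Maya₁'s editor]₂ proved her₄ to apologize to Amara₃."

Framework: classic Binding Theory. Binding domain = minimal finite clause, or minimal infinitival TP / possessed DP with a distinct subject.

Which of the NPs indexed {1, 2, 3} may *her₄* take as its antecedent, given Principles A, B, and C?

*her* is a pronoun, so Principle B applies: it must be free in its binding domain.
Binding domain of *her₄*: the matrix TP, whose subject is [Maya₁'s editor]₂.
*Maya₁* and the pronoun do not c-command one another → neither Principle B nor Principle C is at stake; coindexation permitted.
*[Maya₁'s editor]₂* c-commands the pronoun within its binding domain → coindexation would violate Principle B.
*Amara₃*: the pronoun c-commands this R-expression → coindexation would violate Principle C on *Amara₃*.

{1}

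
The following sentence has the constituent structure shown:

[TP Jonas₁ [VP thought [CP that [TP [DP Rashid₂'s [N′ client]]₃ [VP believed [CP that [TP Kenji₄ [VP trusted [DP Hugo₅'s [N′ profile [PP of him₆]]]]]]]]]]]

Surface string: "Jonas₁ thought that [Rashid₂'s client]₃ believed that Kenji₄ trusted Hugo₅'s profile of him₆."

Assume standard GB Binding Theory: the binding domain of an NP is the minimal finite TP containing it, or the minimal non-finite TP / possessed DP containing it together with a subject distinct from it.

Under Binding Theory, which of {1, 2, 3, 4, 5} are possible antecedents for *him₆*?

*him* is a pronoun, so Principle B applies: it must be free in its binding domain.
Binding domain of *him₆*: the possessed DP, whose subject is Hugo₅.
*Jonas₁* c-commands the pronoun but from outside its binding domain, and is not c-commanded by it → coindexation permitted.
*Rashid₂* and the pronoun do not c-command one another → neither Principle B nor Principle C is at stake; coindexation permitted.
*[Rashid₂'s client]₃* c-commands the pronoun but from outside its binding domain, and is not c-commanded by it → coindexation permitted.
*Kenji₄* c-commands the pronoun but from outside its binding domain, and is not c-commanded by it → coindexation permitted.
*Hugo₅* c-commands the pronoun within its binding domain → coindexation would violate Principle B.

{1, 2, 3, 4}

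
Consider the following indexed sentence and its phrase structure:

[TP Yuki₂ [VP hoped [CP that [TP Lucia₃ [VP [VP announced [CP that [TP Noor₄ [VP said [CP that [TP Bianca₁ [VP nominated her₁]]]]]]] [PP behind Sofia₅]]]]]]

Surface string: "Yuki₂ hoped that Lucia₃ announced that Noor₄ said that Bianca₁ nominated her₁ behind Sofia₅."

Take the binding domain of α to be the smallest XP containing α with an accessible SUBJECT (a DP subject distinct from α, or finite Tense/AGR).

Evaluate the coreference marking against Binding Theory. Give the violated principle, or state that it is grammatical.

Principle B

The two coindexed NPs are *Bianca₁* and *her₁*.
*her₁* is a pronoun. Its binding domain is the embedded TP, whose subject is Bianca₁.
*Bianca₁* c-commands it within that domain and carries the same index.
The pronoun is locally bound → Principle B violation.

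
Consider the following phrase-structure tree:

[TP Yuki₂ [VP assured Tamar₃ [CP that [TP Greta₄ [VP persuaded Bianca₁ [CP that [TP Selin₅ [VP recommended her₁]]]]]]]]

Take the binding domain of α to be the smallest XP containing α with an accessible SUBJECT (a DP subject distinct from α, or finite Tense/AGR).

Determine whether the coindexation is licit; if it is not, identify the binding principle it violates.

grammatical

The two coindexed NPs are *Bianca₁* and *her₁*.
*her₁* is a pronoun; its binding domain is the embedded TP, whose subject is Selin₅. Within that domain it is c-commanded only by *Selin₅*, which carries a different index — the pronoun is free locally, so Principle B holds.
*Bianca₁* is an R-expression; *her₁* does not c-command it, and no other NP shares its index, so Principle C is satisfied.
All principles are respected.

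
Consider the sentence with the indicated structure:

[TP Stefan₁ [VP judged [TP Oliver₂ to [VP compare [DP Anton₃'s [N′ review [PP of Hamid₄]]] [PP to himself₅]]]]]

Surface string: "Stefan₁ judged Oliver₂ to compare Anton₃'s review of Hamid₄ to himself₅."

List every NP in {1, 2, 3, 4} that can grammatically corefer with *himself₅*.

*himself* is an anaphor, so Principle A applies: it must be bound in its binding domain.
Binding domain of *himself₅*: the embedded TP, whose subject is Oliver₂.
*Stefan₁* c-commands the anaphor but is outside its binding domain → cannot satisfy Principle A.
*Oliver₂* c-commands the anaphor within its binding domain → licit binder.
*Anton₃* does not c-command the anaphor → cannot bind it.
*Hamid₄* does not c-command the anaphor → cannot bind it.

{2}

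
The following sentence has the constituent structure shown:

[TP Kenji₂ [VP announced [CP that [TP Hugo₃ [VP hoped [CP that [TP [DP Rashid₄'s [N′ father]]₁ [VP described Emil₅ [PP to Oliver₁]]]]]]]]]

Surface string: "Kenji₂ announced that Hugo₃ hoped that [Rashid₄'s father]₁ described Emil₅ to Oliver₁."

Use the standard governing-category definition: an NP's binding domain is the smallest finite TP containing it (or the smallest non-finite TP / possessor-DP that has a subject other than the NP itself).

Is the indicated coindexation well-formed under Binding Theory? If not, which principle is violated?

The two coindexed NPs are *[Rashid₄'s father]₁* and *Oliver₁*.
*Oliver₁* is an R-expression. Principle C requires it to be free everywhere.
*[Rashid₄'s father]₁* c-commands it and carries the same index.
The R-expression is bound → Principle C violation.

Principle C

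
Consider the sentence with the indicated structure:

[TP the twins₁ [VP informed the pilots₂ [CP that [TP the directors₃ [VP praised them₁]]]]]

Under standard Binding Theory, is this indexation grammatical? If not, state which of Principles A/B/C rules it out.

grammatical

The two coindexed NPs are *the twins₁* and *them₁*.
*them₁* is a pronoun; its binding domain is the embedded TP, whose subject is the directors₃. Within that domain it is c-commanded only by *the directors₃*, which carries a different index — the pronoun is free locally, so Principle B holds.
*the twins₁* is an R-expression; *them₁* does not c-command it, and no other NP shares its index, so Principle C is satisfied.
All principles are respected.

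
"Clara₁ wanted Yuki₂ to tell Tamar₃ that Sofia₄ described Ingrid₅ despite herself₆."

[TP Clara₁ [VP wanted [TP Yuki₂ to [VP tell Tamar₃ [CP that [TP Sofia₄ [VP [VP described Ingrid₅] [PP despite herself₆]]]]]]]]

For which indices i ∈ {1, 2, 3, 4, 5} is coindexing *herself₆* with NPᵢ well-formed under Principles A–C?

*herself* is an anaphor, so Principle A applies: it must be bound in its binding domain.
Binding domain of *herself₆*: the embedded TP, whose subject is Sofia₄.
*Clara₁* c-commands the anaphor but is outside its binding domain → cannot satisfy Principle A.
*Yuki₂* c-commands the anaphor but is outside its binding domain → cannot satisfy Principle A.
*Tamar₃* c-commands the anaphor but is outside its binding domain → cannot satisfy Principle A.
*Sofia₄* c-commands the anaphor within its binding domain → licit binder.
*Ingrid₅* does not c-command the anaphor → cannot bind it.

{4}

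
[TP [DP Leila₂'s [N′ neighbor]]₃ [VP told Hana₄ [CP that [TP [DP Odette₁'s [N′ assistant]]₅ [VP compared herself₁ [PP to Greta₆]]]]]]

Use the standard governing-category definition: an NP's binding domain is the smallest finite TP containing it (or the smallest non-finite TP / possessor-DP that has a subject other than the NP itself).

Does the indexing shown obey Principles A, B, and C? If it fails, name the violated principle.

Principle A

The two coindexed NPs are *Odette₁* and *herself₁*.
*herself₁* is an anaphor. Principle A requires it to be bound within its binding domain — the embedded TP, whose subject is [Odette₁'s assistant]₅.
Within that domain it is c-commanded by *[Odette₁'s assistant]₅*, which does not share its index.
*Odette₁* does not c-command the anaphor at all.
The anaphor is unbound in its domain → Principle A violation.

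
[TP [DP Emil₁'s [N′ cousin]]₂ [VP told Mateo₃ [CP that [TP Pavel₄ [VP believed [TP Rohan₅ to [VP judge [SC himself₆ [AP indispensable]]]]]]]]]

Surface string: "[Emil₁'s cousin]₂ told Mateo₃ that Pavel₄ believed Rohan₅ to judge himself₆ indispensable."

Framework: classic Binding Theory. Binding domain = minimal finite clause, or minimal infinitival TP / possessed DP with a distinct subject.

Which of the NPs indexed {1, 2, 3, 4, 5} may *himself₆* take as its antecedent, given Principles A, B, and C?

{5}

*himself* is an anaphor, so Principle A applies: it must be bound in its binding domain.
Binding domain of *himself₆*: the embedded TP, whose subject is Rohan₅.
*Emil₁* does not c-command the anaphor → cannot bind it.
*[Emil₁'s cousin]₂* c-commands the anaphor but is outside its binding domain → cannot satisfy Principle A.
*Mateo₃* c-commands the anaphor but is outside its binding domain → cannot satisfy Principle A.
*Pavel₄* c-commands the anaphor but is outside its binding domain → cannot satisfy Principle A.
*Rohan₅* c-commands the anaphor within its binding domain → licit binder.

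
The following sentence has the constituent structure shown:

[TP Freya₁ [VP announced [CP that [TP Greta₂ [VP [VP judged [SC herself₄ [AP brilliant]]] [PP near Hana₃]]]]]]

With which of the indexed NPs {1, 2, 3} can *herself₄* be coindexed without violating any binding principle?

*herself* is an anaphor, so Principle A applies: it must be bound in its binding domain.
Binding domain of *herself₄*: the embedded TP, whose subject is Greta₂.
*Freya₁* c-commands the anaphor but is outside its binding domain → cannot satisfy Principle A.
*Greta₂* c-commands the anaphor within its binding domain → licit binder.
*Hana₃* does not c-command the anaphor → cannot bind it.

{2}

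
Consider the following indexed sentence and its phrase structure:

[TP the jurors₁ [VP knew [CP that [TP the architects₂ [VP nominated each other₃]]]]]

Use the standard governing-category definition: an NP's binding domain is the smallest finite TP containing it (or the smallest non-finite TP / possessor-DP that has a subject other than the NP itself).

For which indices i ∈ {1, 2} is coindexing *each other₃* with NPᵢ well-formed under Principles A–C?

*each other* is an anaphor, so Principle A applies: it must be bound in its binding domain.
Binding domain of *each other₃*: the embedded TP, whose subject is the architects₂.
*the jurors₁* c-commands the anaphor but is outside its binding domain → cannot satisfy Principle A.
*the architects₂* c-commands the anaphor within its binding domain → licit binder.

{2}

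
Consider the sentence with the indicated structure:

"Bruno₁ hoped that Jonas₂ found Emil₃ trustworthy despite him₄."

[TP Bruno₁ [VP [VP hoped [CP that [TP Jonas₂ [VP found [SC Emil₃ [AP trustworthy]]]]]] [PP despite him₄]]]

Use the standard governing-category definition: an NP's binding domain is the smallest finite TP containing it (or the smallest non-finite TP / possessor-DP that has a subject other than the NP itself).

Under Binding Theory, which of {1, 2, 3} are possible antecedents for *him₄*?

*him* is a pronoun, so Principle B applies: it must be free in its binding domain.
Binding domain of *him₄*: the matrix TP, whose subject is Bruno₁.
*Bruno₁* c-commands the pronoun within its binding domain → coindexation would violate Principle B.
*Jonas₂* and the pronoun do not c-command one another → neither Principle B nor Principle C is at stake; coindexation permitted.
*Emil₃* and the pronoun do not c-command one another → neither Principle B nor Principle C is at stake; coindexation permitted.

{2, 3}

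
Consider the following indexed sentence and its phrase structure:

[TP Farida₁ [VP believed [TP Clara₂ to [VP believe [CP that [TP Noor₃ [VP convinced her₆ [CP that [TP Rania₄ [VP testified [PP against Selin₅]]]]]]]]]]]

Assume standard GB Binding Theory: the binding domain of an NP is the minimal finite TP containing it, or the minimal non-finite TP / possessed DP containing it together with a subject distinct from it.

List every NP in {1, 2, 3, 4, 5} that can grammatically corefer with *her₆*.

*her* is a pronoun, so Principle B applies: it must be free in its binding domain.
Binding domain of *her₆*: the embedded TP, whose subject is Noor₃.
*Farida₁* c-commands the pronoun but from outside its binding domain, and is not c-commanded by it → coindexation permitted.
*Clara₂* c-commands the pronoun but from outside its binding domain, and is not c-commanded by it → coindexation permitted.
*Noor₃* c-commands the pronoun within its binding domain → coindexation would violate Principle B.
*Rania₄*: the pronoun c-commands this R-expression → coindexation would violate Principle C on *Rania₄*.
*Selin₅*: the pronoun c-commands this R-expression → coindexation would violate Principle C on *Selin₅*.

{1, 2}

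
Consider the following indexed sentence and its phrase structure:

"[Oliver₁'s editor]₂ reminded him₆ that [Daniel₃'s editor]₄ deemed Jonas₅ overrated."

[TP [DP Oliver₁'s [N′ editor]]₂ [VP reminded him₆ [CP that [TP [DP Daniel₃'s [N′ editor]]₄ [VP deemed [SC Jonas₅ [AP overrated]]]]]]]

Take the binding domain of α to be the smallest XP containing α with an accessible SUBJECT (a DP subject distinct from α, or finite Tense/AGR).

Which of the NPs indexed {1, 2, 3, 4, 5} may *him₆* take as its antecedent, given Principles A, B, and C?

{1}

*him* is a pronoun, so Principle B applies: it must be free in its binding domain.
Binding domain of *him₆*: the matrix TP, whose subject is [Oliver₁'s editor]₂.
*Oliver₁* and the pronoun do not c-command one another → neither Principle B nor Principle C is at stake; coindexation permitted.
*[Oliver₁'s editor]₂* c-commands the pronoun within its binding domain → coindexation would violate Principle B.
*Daniel₃*: the pronoun c-commands this R-expression → coindexation would violate Principle C on *Daniel₃*.
*[Daniel₃'s editor]₄*: the pronoun c-commands this R-expression → coindexation would violate Principle C on *[Daniel₃'s editor]₄*.
*Jonas₅*: the pronoun c-commands this R-expression → coindexation would violate Principle C on *Jonas₅*.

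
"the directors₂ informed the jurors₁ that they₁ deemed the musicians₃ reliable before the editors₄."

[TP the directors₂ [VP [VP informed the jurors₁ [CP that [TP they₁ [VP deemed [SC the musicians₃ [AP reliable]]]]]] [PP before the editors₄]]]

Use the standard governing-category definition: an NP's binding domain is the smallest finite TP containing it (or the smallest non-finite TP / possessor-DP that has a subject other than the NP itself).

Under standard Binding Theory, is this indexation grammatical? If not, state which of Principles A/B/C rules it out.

grammatical

The two coindexed NPs are *the jurors₁* and *they₁*.
*they₁* is a pronoun; nothing c-commands it within its binding domain (the embedded TP.), so Principle B holds trivially.
*the jurors₁* is an R-expression; *they₁* does not c-command it, and no other NP shares its index, so Principle C is satisfied.
All principles are respected.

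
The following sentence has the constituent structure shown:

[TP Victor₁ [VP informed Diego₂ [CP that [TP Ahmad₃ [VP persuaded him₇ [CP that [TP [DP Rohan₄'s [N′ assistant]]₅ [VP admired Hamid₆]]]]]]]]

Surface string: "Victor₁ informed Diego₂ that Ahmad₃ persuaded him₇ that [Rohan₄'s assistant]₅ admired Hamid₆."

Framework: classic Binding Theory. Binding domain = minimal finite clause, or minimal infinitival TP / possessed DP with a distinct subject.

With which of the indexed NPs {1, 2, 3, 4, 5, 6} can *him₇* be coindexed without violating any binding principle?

*him* is a pronoun, so Principle B applies: it must be free in its binding domain.
Binding domain of *him₇*: the embedded TP, whose subject is Ahmad₃.
*Victor₁* c-commands the pronoun but from outside its binding domain, and is not c-commanded by it → coindexation permitted.
*Diego₂* c-commands the pronoun but from outside its binding domain, and is not c-commanded by it → coindexation permitted.
*Ahmad₃* c-commands the pronoun within its binding domain → coindexation would violate Principle B.
*Rohan₄*: the pronoun c-commands this R-expression → coindexation would violate Principle C on *Rohan₄*.
*[Rohan₄'s assistant]₅*: the pronoun c-commands this R-expression → coindexation would violate Principle C on *[Rohan₄'s assistant]₅*.
*Hamid₆*: the pronoun c-commands this R-expression → coindexation would violate Principle C on *Hamid₆*.

{1, 2}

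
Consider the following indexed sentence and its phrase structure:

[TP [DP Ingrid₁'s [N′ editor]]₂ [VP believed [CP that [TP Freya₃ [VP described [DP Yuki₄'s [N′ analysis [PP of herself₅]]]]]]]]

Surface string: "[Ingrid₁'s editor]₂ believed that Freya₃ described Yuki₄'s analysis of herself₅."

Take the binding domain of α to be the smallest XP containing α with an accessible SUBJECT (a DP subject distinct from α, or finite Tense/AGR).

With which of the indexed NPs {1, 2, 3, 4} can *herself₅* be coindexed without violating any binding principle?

{4}

*herself* is an anaphor, so Principle A applies: it must be bound in its binding domain.
Binding domain of *herself₅*: the possessed DP, whose subject is Yuki₄.
*Ingrid₁* does not c-command the anaphor → cannot bind it.
*[Ingrid₁'s editor]₂* c-commands the anaphor but is outside its binding domain → cannot satisfy Principle A.
*Freya₃* c-commands the anaphor but is outside its binding domain → cannot satisfy Principle A.
*Yuki₄* c-commands the anaphor within its binding domain → licit binder.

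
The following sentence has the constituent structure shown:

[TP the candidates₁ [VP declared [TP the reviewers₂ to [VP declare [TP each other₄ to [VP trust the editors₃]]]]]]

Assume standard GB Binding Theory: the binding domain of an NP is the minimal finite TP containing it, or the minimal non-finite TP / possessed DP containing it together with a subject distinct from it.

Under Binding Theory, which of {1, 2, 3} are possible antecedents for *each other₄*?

*each other* is an anaphor, so Principle A applies: it must be bound in its binding domain.
Binding domain of *each other₄*: the embedded TP, whose subject is the reviewers₂.
*the candidates₁* c-commands the anaphor but is outside its binding domain → cannot satisfy Principle A.
*the reviewers₂* c-commands the anaphor within its binding domain → licit binder.
*the editors₃* does not c-command the anaphor → cannot bind it.

{2}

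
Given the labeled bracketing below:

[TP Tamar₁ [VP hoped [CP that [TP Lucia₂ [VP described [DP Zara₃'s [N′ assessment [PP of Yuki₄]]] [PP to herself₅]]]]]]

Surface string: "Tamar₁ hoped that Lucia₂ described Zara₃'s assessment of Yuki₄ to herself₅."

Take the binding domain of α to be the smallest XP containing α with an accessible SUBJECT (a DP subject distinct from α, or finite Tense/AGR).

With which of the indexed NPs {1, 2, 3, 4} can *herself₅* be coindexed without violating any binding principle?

*herself* is an anaphor, so Principle A applies: it must be bound in its binding domain.
Binding domain of *herself₅*: the embedded TP, whose subject is Lucia₂.
*Tamar₁* c-commands the anaphor but is outside its binding domain → cannot satisfy Principle A.
*Lucia₂* c-commands the anaphor within its binding domain → licit binder.
*Zara₃* does not c-command the anaphor → cannot bind it.
*Yuki₄* does not c-command the anaphor → cannot bind it.

{2}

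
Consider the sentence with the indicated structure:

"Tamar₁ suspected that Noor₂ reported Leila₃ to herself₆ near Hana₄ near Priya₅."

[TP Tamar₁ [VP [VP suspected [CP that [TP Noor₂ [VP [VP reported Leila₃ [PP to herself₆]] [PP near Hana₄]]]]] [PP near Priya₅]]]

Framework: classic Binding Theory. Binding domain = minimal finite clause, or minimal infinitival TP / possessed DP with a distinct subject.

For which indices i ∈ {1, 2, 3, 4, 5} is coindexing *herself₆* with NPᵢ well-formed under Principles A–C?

*herself* is an anaphor, so Principle A applies: it must be bound in its binding domain.
Binding domain of *herself₆*: the embedded TP, whose subject is Noor₂.
*Tamar₁* c-commands the anaphor but is outside its binding domain → cannot satisfy Principle A.
*Noor₂* c-commands the anaphor within its binding domain → licit binder.
*Leila₃* c-commands the anaphor within its binding domain → licit binder.
*Hana₄* does not c-command the anaphor → cannot bind it.
*Priya₅* does not c-command the anaphor → cannot bind it.

{2, 3}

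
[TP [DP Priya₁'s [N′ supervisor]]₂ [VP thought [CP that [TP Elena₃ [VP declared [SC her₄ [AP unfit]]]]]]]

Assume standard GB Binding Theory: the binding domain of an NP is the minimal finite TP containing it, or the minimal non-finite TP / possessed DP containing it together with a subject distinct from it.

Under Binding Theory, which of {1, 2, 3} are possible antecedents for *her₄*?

{1, 2}

*her* is a pronoun, so Principle B applies: it must be free in its binding domain.
Binding domain of *her₄*: the embedded TP, whose subject is Elena₃.
*Priya₁* and the pronoun do not c-command one another → neither Principle B nor Principle C is at stake; coindexation permitted.
*[Priya₁'s supervisor]₂* c-commands the pronoun but from outside its binding domain, and is not c-commanded by it → coindexation permitted.
*Elena₃* c-commands the pronoun within its binding domain → coindexation would violate Principle B.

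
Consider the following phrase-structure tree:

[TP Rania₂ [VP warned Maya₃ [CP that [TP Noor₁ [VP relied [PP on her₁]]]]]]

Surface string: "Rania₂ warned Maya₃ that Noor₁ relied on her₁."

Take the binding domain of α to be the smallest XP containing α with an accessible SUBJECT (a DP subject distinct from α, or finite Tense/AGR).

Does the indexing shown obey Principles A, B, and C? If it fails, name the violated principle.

Principle B

The two coindexed NPs are *Noor₁* and *her₁*.
*her₁* is a pronoun. Its binding domain is the embedded TP, whose subject is Noor₁.
*Noor₁* c-commands it within that domain and carries the same index.
The pronoun is locally bound → Principle B violation.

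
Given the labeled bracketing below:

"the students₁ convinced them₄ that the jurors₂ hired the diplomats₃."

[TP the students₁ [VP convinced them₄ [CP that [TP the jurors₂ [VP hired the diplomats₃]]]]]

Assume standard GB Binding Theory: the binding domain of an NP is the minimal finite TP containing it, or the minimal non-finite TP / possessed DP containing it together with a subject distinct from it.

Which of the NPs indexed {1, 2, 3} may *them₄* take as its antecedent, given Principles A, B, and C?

none

*them* is a pronoun, so Principle B applies: it must be free in its binding domain.
Binding domain of *them₄*: the matrix TP, whose subject is the students₁.
*the students₁* c-commands the pronoun within its binding domain → coindexation would violate Principle B.
*the jurors₂*: the pronoun c-commands this R-expression → coindexation would violate Principle C on *the jurors₂*.
*the diplomats₃*: the pronoun c-commands this R-expression → coindexation would violate Principle C on *the diplomats₃*.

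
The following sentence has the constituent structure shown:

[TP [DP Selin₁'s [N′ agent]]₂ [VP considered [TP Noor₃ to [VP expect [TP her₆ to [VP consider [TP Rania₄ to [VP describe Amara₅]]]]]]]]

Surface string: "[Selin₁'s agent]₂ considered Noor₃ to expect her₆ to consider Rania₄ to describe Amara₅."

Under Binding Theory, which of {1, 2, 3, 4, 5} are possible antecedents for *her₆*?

{1, 2}

*her* is a pronoun, so Principle B applies: it must be free in its binding domain.
Binding domain of *her₆*: the embedded TP, whose subject is Noor₃.
*Selin₁* and the pronoun do not c-command one another → neither Principle B nor Principle C is at stake; coindexation permitted.
*[Selin₁'s agent]₂* c-commands the pronoun but from outside its binding domain, and is not c-commanded by it → coindexation permitted.
*Noor₃* c-commands the pronoun within its binding domain → coindexation would violate Principle B.
*Rania₄*: the pronoun c-commands this R-expression → coindexation would violate Principle C on *Rania₄*.
*Amara₅*: the pronoun c-commands this R-expression → coindexation would violate Principle C on *Amara₅*.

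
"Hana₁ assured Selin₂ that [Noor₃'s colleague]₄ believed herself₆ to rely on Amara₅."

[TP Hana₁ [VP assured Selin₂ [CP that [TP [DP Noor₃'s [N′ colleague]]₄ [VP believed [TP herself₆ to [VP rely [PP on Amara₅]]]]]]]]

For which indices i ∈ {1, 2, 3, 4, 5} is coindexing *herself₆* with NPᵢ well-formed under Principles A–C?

{4}

*herself* is an anaphor, so Principle A applies: it must be bound in its binding domain.
Binding domain of *herself₆*: the embedded TP, whose subject is [Noor₃'s colleague]₄.
*Hana₁* c-commands the anaphor but is outside its binding domain → cannot satisfy Principle A.
*Selin₂* c-commands the anaphor but is outside its binding domain → cannot satisfy Principle A.
*Noor₃* does not c-command the anaphor → cannot bind it.
*[Noor₃'s colleague]₄* c-commands the anaphor within its binding domain → licit binder.
*Amara₅* does not c-command the anaphor → cannot bind it.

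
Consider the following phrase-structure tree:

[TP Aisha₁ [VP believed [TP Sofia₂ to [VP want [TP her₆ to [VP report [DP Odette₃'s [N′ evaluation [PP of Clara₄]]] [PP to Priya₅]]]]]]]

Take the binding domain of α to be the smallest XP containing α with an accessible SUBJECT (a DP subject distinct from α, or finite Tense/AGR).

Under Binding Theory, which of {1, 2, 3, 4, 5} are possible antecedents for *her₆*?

{1}

*her* is a pronoun, so Principle B applies: it must be free in its binding domain.
Binding domain of *her₆*: the embedded TP, whose subject is Sofia₂.
*Aisha₁* c-commands the pronoun but from outside its binding domain, and is not c-commanded by it → coindexation permitted.
*Sofia₂* c-commands the pronoun within its binding domain → coindexation would violate Principle B.
*Odette₃*: the pronoun c-commands this R-expression → coindexation would violate Principle C on *Odette₃*.
*Clara₄*: the pronoun c-commands this R-expression → coindexation would violate Principle C on *Clara₄*.
*Priya₅*: the pronoun c-commands this R-expression → coindexation would violate Principle C on *Priya₅*.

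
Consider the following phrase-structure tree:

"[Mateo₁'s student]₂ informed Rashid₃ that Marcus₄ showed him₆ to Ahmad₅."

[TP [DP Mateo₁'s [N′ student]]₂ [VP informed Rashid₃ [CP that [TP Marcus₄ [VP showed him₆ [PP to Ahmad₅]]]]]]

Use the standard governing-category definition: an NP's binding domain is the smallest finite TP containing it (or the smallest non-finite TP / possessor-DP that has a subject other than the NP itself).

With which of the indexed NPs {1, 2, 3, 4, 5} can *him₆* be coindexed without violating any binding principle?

{1, 2, 3}

*him* is a pronoun, so Principle B applies: it must be free in its binding domain.
Binding domain of *him₆*: the embedded TP, whose subject is Marcus₄.
*Mateo₁* and the pronoun do not c-command one another → neither Principle B nor Principle C is at stake; coindexation permitted.
*[Mateo₁'s student]₂* c-commands the pronoun but from outside its binding domain, and is not c-commanded by it → coindexation permitted.
*Rashid₃* c-commands the pronoun but from outside its binding domain, and is not c-commanded by it → coindexation permitted.
*Marcus₄* c-commands the pronoun within its binding domain → coindexation would violate Principle B.
*Ahmad₅*: the pronoun c-commands this R-expression → coindexation would violate Principle C on *Ahmad₅*.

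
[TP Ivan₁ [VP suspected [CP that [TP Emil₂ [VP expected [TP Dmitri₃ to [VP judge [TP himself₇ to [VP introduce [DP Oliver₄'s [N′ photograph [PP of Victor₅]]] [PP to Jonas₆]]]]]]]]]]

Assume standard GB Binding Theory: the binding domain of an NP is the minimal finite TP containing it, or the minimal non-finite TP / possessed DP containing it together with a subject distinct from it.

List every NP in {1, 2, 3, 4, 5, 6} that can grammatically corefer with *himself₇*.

*himself* is an anaphor, so Principle A applies: it must be bound in its binding domain.
Binding domain of *himself₇*: the embedded TP, whose subject is Dmitri₃.
*Ivan₁* c-commands the anaphor but is outside its binding domain → cannot satisfy Principle A.
*Emil₂* c-commands the anaphor but is outside its binding domain → cannot satisfy Principle A.
*Dmitri₃* c-commands the anaphor within its binding domain → licit binder.
*Oliver₄* does not c-command the anaphor → cannot bind it.
*Victor₅* does not c-command the anaphor → cannot bind it.
*Jonas₆* does not c-command the anaphor → cannot bind it.

{3}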